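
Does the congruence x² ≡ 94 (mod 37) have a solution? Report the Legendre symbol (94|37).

-1

First reduce: 94 ≡ 20 (mod 37).
Pull out 2^2: since 37 ≡ 5 (mod 8), (2/37) = -1, so (2/37)^2 = +1.
Reciprocity: 5 ≡ 1 and 37 ≡ 1 (mod 4), so (5/37) = +(37/5).
Reduce top mod 5: now compute (2/5).
Pull out 2: since 5 ≡ 5 (mod 8), (2/5) = -1.
Reached (1/5) = 1. Collecting the sign flips along the way, the symbol is -1.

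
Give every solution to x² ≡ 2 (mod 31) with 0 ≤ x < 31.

Since 31 ≡ 3 (mod 4), a square root of 2 is 2^((31+1)/4) = 2^8 mod 31.
Repeated squaring: 2^2≡4, 2^4≡16, 2^8≡8 (mod 31).
2^8 = 2^(8) ≡ 8 (mod 31).
Check: 8² = 64 ≡ 2 (mod 31). The two roots are 8 and 23.

8, 23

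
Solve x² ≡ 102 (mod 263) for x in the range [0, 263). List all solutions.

75, 188

Since 263 ≡ 3 (mod 4), a square root of 102 is 102^((263+1)/4) = 102^66 mod 263.
Repeated squaring: 102^2≡147, 102^4≡43, 102^8≡8, 102^16≡64, 102^32≡151, 102^64≡183 (mod 263).
102^66 = 102^(64+2) ≡ 75 (mod 263).
Check: 75² = 5625 ≡ 102 (mod 263). The two roots are 75 and 188.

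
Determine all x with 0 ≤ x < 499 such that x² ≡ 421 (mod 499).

Since 499 ≡ 3 (mod 4), a square root of 421 is 421^((499+1)/4) = 421^125 mod 499.
Repeated squaring: 421^2≡96, 421^4≡234, 421^8≡365, 421^16≡491, 421^32≡64, 421^64≡104 (mod 499).
421^125 = 421^(64+32+16+8+4+1) ≡ 54 (mod 499).
Check: 54² = 2916 ≡ 421 (mod 499). The two roots are 54 and 445.

54, 445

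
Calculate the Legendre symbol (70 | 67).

-1

Euler's criterion: (70/67) ≡ 3^33 (mod 67).
3^2 ≡ 9 (mod 67)
3^4 ≡ 14 (mod 67)
3^8 ≡ 62 (mod 67)
3^16 ≡ 25 (mod 67)
3^32 ≡ 22 (mod 67)
3^33 = 3^(32+1) ≡ 66 (mod 67).
Result is 66 ≡ −1, so (70/67) = −1.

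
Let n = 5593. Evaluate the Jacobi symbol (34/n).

Pull out 2: since 5593 ≡ 1 (mod 8), (2/5593) = +1.
Reciprocity: 17 ≡ 1 and 5593 ≡ 1 (mod 4), so (17/5593) = +(5593/17).
Reduce top mod 17: now compute (0/17).
Top reduces to 0: gcd > 1, so the symbol is 0.

0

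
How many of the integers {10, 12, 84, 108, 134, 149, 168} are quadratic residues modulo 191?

(10/191) = +1 → QR.
(12/191) = +1 → QR.
(84/191) = -1 → non-residue.
(108/191) = +1 → QR.
(134/191) = +1 → QR.
(149/191) = +1 → QR.
(168/191) = -1 → non-residue.
Total quadratic residues among the 7: 5.

5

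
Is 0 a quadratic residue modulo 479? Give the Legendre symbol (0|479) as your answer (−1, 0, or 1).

0

Top reduces to 0: gcd > 1, so the symbol is 0.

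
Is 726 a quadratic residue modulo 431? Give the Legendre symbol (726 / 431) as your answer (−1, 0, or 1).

1

First reduce: 726 ≡ 295 (mod 431).
Reciprocity: 295 ≡ 3 and 431 ≡ 3 (mod 4), so (295/431) = −(431/295).
Reduce top mod 295: now compute (136/295).
Pull out 2^3: since 295 ≡ 7 (mod 8), (2/295) = +1, so (2/295)^3 = +1.
Reciprocity: 17 ≡ 1 and 295 ≡ 3 (mod 4), so (17/295) = +(295/17).
Reduce top mod 17: now compute (6/17).
Pull out 2: since 17 ≡ 1 (mod 8), (2/17) = +1.
Reciprocity: 3 ≡ 3 and 17 ≡ 1 (mod 4), so (3/17) = +(17/3).
Reduce top mod 3: now compute (2/3).
Pull out 2: since 3 ≡ 3 (mod 8), (2/3) = -1.
Reached (1/3) = 1. Collecting the sign flips along the way, the symbol is +1.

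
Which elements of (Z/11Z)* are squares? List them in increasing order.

1,3,4,5,9

Square k = 1,…,5 (k and 11−k give the same square):
1²=1, 2²=4, 3²=9, 4²≡5, 5²≡3 (mod 11).
So the quadratic residues mod 11 are {1, 3, 4, 5, 9}.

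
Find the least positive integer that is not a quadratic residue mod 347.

2

(2/347) = −1, so 2 is the smallest positive non-residue mod 347.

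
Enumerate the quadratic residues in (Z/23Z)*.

1 2 3 4 6 8 9 12 13 16 18

Square k = 1,…,11 (k and 23−k give the same square):
1²=1, 2²=4, 3²=9, 4²=16, 5²≡2, 6²≡13, 7²≡3, 8²≡18, 9²≡12, 10²≡8, 11²≡6 (mod 23).
So the quadratic residues mod 23 are {1, 2, 3, 4, 6, 8, 9, 12, 13, 16, 18}.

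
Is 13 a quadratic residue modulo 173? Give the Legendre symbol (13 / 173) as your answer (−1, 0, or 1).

1

Euler's criterion: (13/173) ≡ 13^86 (mod 173).
13^2 ≡ 169 (mod 173)
13^4 ≡ 16 (mod 173)
13^8 ≡ 83 (mod 173)
13^16 ≡ 142 (mod 173)
13^32 ≡ 96 (mod 173)
13^64 ≡ 47 (mod 173)
13^86 = 13^(64+16+4+2) ≡ 1 (mod 173).
Result is 1, so (13/173) = 1.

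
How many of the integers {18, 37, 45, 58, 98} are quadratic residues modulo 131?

2

(18/131) = -1 → non-residue.
(37/131) = -1 → non-residue.
(45/131) = +1 → QR.
(58/131) = +1 → QR.
(98/131) = -1 → non-residue.
Total quadratic residues among the 5: 2.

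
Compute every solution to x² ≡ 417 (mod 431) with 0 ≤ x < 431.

Since 431 ≡ 3 (mod 4), a square root of 417 is 417^((431+1)/4) = 417^108 mod 431.
Repeated squaring: 417^2≡196, 417^4≡57, 417^8≡232, 417^16≡380, 417^32≡15, 417^64≡225 (mod 431).
417^108 = 417^(64+32+8+4) ≡ 88 (mod 431).
Check: 88² = 7744 ≡ 417 (mod 431). The two roots are 88 and 343.

88, 343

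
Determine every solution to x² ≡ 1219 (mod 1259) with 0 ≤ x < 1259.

Since 1259 ≡ 3 (mod 4), a square root of 1219 is 1219^((1259+1)/4) = 1219^315 mod 1259.
Repeated squaring: 1219^2≡341, 1219^4≡453, 1219^8≡1251, 1219^16≡64, 1219^32≡319, 1219^64≡1041, 1219^128≡941, 1219^256≡404 (mod 1259).
1219^315 = 1219^(256+32+16+8+2+1) ≡ 688 (mod 1259).
Check: 688² = 473344 ≡ 1219 (mod 1259). The two roots are 571 and 688.

571, 688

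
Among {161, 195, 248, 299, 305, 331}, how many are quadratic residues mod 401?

3

(161/401) = -1 → non-residue.
(195/401) = +1 → QR.
(248/401) = -1 → non-residue.
(299/401) = +1 → QR.
(305/401) = -1 → non-residue.
(331/401) = +1 → QR.
Total quadratic residues among the 6: 3.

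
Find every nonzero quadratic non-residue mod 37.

2 5 6 8 13 14 15 17 18 19 20 22 23 24 29 31 32 35

Square k = 1,…,18 (k and 37−k give the same square):
1²=1, 2²=4, 3²=9, 4²=16, 5²=25, 6²=36, 7²≡12, 8²≡27, 9²≡7, 10²≡26, 11²≡10, 12²≡33, 13²≡21, 14²≡11, 15²≡3, 16²≡34, 17²≡30, 18²≡28 (mod 37).
The residues are {1, 3, 4, 7, 9, 10, 11, 12, 16, 21, 25, 26, 27, 28, 30, 33, 34, 36}; the non-residues are the remaining 18 nonzero classes.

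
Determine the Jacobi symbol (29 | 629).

1

Reciprocity: 29 ≡ 1 and 629 ≡ 1 (mod 4), so (29/629) = +(629/29).
Reduce top mod 29: now compute (20/29).
Pull out 2^2: since 29 ≡ 5 (mod 8), (2/29) = -1, so (2/29)^2 = +1.
Reciprocity: 5 ≡ 1 and 29 ≡ 1 (mod 4), so (5/29) = +(29/5).
Reduce top mod 5: now compute (4/5).
Pull out 2^2: since 5 ≡ 5 (mod 8), (2/5) = -1, so (2/5)^2 = +1.
Reached (1/5) = 1. Collecting the sign flips along the way, the symbol is +1.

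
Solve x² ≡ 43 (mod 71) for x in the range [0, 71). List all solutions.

16, 55

Since 71 ≡ 3 (mod 4), a square root of 43 is 43^((71+1)/4) = 43^18 mod 71.
Repeated squaring: 43^2≡3, 43^4≡9, 43^8≡10, 43^16≡29 (mod 71).
43^18 = 43^(16+2) ≡ 16 (mod 71).
Check: 16² = 256 ≡ 43 (mod 71). The two roots are 16 and 55.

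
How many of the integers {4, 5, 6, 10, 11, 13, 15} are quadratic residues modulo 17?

3

(4/17) = +1 → QR.
(5/17) = -1 → non-residue.
(6/17) = -1 → non-residue.
(10/17) = -1 → non-residue.
(11/17) = -1 → non-residue.
(13/17) = +1 → QR.
(15/17) = +1 → QR.
Total quadratic residues among the 7: 3.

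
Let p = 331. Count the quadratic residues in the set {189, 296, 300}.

2

(189/331) = +1 → QR.
(296/331) = +1 → QR.
(300/331) = -1 → non-residue.
Total quadratic residues among the 3: 2.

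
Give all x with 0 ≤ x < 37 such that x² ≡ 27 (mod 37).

37 ≡ 1 (mod 4), so we find a root by search.
Trying successive values, 8² = 64 ≡ 27 (mod 37). The other root is 37 − 8 = 29.

8, 29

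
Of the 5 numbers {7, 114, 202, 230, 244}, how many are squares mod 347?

(7/347) = -1 → non-residue.
(114/347) = +1 → QR.
(202/347) = +1 → QR.
(230/347) = -1 → non-residue.
(244/347) = +1 → QR.
Total quadratic residues among the 5: 3.

3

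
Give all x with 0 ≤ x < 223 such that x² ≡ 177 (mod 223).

20, 203

Since 223 ≡ 3 (mod 4), a square root of 177 is 177^((223+1)/4) = 177^56 mod 223.
Repeated squaring: 177^2≡109, 177^4≡62, 177^8≡53, 177^16≡133, 177^32≡72 (mod 223).
177^56 = 177^(32+16+8) ≡ 203 (mod 223).
Check: 203² = 41209 ≡ 177 (mod 223). The two roots are 20 and 203.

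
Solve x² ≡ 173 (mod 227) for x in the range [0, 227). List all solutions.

Since 227 ≡ 3 (mod 4), a square root of 173 is 173^((227+1)/4) = 173^57 mod 227.
Repeated squaring: 173^2≡192, 173^4≡90, 173^8≡155, 173^16≡190, 173^32≡7 (mod 227).
173^57 = 173^(32+16+8+1) ≡ 207 (mod 227).
Check: 207² = 42849 ≡ 173 (mod 227). The two roots are 20 and 207.

20, 207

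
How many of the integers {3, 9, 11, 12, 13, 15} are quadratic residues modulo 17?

3

(3/17) = -1 → non-residue.
(9/17) = +1 → QR.
(11/17) = -1 → non-residue.
(12/17) = -1 → non-residue.
(13/17) = +1 → QR.
(15/17) = +1 → QR.
Total quadratic residues among the 6: 3.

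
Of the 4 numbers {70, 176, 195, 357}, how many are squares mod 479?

(70/479) = +1 → QR.
(176/479) = +1 → QR.
(195/479) = -1 → non-residue.
(357/479) = -1 → non-residue.
Total quadratic residues among the 4: 2.

2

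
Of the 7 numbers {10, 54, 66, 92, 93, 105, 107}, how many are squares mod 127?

(10/127) = -1 → non-residue.
(54/127) = -1 → non-residue.
(66/127) = -1 → non-residue.
(92/127) = -1 → non-residue.
(93/127) = -1 → non-residue.
(105/127) = -1 → non-residue.
(107/127) = +1 → QR.
Total quadratic residues among the 7: 1.

1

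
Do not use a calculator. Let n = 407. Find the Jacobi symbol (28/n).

Pull out 2^2: since 407 ≡ 7 (mod 8), (2/407) = +1, so (2/407)^2 = +1.
Reciprocity: 7 ≡ 3 and 407 ≡ 3 (mod 4), so (7/407) = −(407/7).
Reduce top mod 7: now compute (1/7).
Reached (1/7) = 1. Collecting the sign flips along the way, the symbol is -1.

-1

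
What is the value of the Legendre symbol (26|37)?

1

Pull out 2: since 37 ≡ 5 (mod 8), (2/37) = -1.
Reciprocity: 13 ≡ 1 and 37 ≡ 1 (mod 4), so (13/37) = +(37/13).
Reduce top mod 13: now compute (11/13).
Reciprocity: 11 ≡ 3 and 13 ≡ 1 (mod 4), so (11/13) = +(13/11).
Reduce top mod 11: now compute (2/11).
Pull out 2: since 11 ≡ 3 (mod 8), (2/11) = -1.
Reached (1/11) = 1. Collecting the sign flips along the way, the symbol is +1.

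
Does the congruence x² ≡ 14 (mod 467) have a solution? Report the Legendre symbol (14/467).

Pull out 2: since 467 ≡ 3 (mod 8), (2/467) = -1.
Reciprocity: 7 ≡ 3 and 467 ≡ 3 (mod 4), so (7/467) = −(467/7).
Reduce top mod 7: now compute (5/7).
Reciprocity: 5 ≡ 1 and 7 ≡ 3 (mod 4), so (5/7) = +(7/5).
Reduce top mod 5: now compute (2/5).
Pull out 2: since 5 ≡ 5 (mod 8), (2/5) = -1.
Reached (1/5) = 1. Collecting the sign flips along the way, the symbol is -1.

-1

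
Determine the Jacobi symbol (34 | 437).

Pull out 2: since 437 ≡ 5 (mod 8), (2/437) = -1.
Reciprocity: 17 ≡ 1 and 437 ≡ 1 (mod 4), so (17/437) = +(437/17).
Reduce top mod 17: now compute (12/17).
Pull out 2^2: since 17 ≡ 1 (mod 8), (2/17) = +1, so (2/17)^2 = +1.
Reciprocity: 3 ≡ 3 and 17 ≡ 1 (mod 4), so (3/17) = +(17/3).
Reduce top mod 3: now compute (2/3).
Pull out 2: since 3 ≡ 3 (mod 8), (2/3) = -1.
Reached (1/3) = 1. Collecting the sign flips along the way, the symbol is +1.

1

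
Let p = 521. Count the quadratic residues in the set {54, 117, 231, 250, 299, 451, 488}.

3

(54/521) = -1 → non-residue.
(117/521) = +1 → QR.
(231/521) = +1 → QR.
(250/521) = +1 → QR.
(299/521) = -1 → non-residue.
(451/521) = -1 → non-residue.
(488/521) = -1 → non-residue.
Total quadratic residues among the 7: 3.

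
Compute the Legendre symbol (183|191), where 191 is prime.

Reciprocity: 183 ≡ 3 and 191 ≡ 3 (mod 4), so (183/191) = −(191/183).
Reduce top mod 183: now compute (8/183).
Pull out 2^3: since 183 ≡ 7 (mod 8), (2/183) = +1, so (2/183)^3 = +1.
Reached (1/183) = 1. Collecting the sign flips along the way, the symbol is -1.

-1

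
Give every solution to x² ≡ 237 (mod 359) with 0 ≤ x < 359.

Since 359 ≡ 3 (mod 4), a square root of 237 is 237^((359+1)/4) = 237^90 mod 359.
Repeated squaring: 237^2≡165, 237^4≡300, 237^8≡250, 237^16≡34, 237^32≡79, 237^64≡138 (mod 359).
237^90 = 237^(64+16+8+2) ≡ 202 (mod 359).
Check: 202² = 40804 ≡ 237 (mod 359). The two roots are 157 and 202.

157, 202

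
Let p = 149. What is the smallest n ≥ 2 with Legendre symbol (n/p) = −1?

2

(2/149) = −1, so 2 is the smallest positive non-residue mod 149.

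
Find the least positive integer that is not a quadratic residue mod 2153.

3

(2/2153) = +1, so 2 is a residue.
(3/2153) = −1, so 3 is the smallest positive non-residue mod 2153.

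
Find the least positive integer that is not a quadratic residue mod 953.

3

(2/953) = +1, so 2 is a residue.
(3/953) = −1, so 3 is the smallest positive non-residue mod 953.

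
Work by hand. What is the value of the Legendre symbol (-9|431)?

-1

Euler's criterion: (-9/431) ≡ 422^215 (mod 431).
422^2 ≡ 81 (mod 431)
422^4 ≡ 96 (mod 431)
422^8 ≡ 165 (mod 431)
422^16 ≡ 72 (mod 431)
422^32 ≡ 12 (mod 431)
422^64 ≡ 144 (mod 431)
422^128 ≡ 48 (mod 431)
422^215 = 422^(128+64+16+4+2+1) ≡ 430 (mod 431).
Result is 430 ≡ −1, so (-9/431) = −1.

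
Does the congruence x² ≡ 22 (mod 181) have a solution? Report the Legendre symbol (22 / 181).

-1

Pull out 2: since 181 ≡ 5 (mod 8), (2/181) = -1.
Reciprocity: 11 ≡ 3 and 181 ≡ 1 (mod 4), so (11/181) = +(181/11).
Reduce top mod 11: now compute (5/11).
Reciprocity: 5 ≡ 1 and 11 ≡ 3 (mod 4), so (5/11) = +(11/5).
Reduce top mod 5: now compute (1/5).
Reached (1/5) = 1. Collecting the sign flips along the way, the symbol is -1.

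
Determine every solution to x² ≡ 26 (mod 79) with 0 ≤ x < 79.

Since 79 ≡ 3 (mod 4), a square root of 26 is 26^((79+1)/4) = 26^20 mod 79.
Repeated squaring: 26^2≡44, 26^4≡40, 26^8≡20, 26^16≡5 (mod 79).
26^20 = 26^(16+4) ≡ 42 (mod 79).
Check: 42² = 1764 ≡ 26 (mod 79). The two roots are 37 and 42.

37, 42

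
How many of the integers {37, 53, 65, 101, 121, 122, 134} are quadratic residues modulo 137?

5

(37/137) = +1 → QR.
(53/137) = -1 → non-residue.
(65/137) = +1 → QR.
(101/137) = +1 → QR.
(121/137) = +1 → QR.
(122/137) = +1 → QR.
(134/137) = -1 → non-residue.
Total quadratic residues among the 7: 5.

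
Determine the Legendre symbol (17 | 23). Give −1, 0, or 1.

Reciprocity: 17 ≡ 1 and 23 ≡ 3 (mod 4), so (17/23) = +(23/17).
Reduce top mod 17: now compute (6/17).
Pull out 2: since 17 ≡ 1 (mod 8), (2/17) = +1.
Reciprocity: 3 ≡ 3 and 17 ≡ 1 (mod 4), so (3/17) = +(17/3).
Reduce top mod 3: now compute (2/3).
Pull out 2: since 3 ≡ 3 (mod 8), (2/3) = -1.
Reached (1/3) = 1. Collecting the sign flips along the way, the symbol is -1.

-1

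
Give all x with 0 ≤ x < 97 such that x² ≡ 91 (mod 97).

97 ≡ 1 (mod 4), so we find a root by search.
Trying successive values, 24² = 576 ≡ 91 (mod 97). The other root is 97 − 24 = 73.

24, 73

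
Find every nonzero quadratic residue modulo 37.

Square k = 1,…,18 (k and 37−k give the same square):
1²=1, 2²=4, 3²=9, 4²=16, 5²=25, 6²=36, 7²≡12, 8²≡27, 9²≡7, 10²≡26, 11²≡10, 12²≡33, 13²≡21, 14²≡11, 15²≡3, 16²≡34, 17²≡30, 18²≡28 (mod 37).
So the quadratic residues mod 37 are {1, 3, 4, 7, 9, 10, 11, 12, 16, 21, 25, 26, 27, 28, 30, 33, 34, 36}.

1, 3, 4, 7, 9, 10, 11, 12, 16, 21, 25, 26, 27, 28, 30, 33, 34, 36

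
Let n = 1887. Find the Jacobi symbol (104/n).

-1

Pull out 2^3: since 1887 ≡ 7 (mod 8), (2/1887) = +1, so (2/1887)^3 = +1.
Reciprocity: 13 ≡ 1 and 1887 ≡ 3 (mod 4), so (13/1887) = +(1887/13).
Reduce top mod 13: now compute (2/13).
Pull out 2: since 13 ≡ 5 (mod 8), (2/13) = -1.
Reached (1/13) = 1. Collecting the sign flips along the way, the symbol is -1.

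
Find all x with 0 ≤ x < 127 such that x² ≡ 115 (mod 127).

49, 78

Since 127 ≡ 3 (mod 4), a square root of 115 is 115^((127+1)/4) = 115^32 mod 127.
Repeated squaring: 115^2≡17, 115^4≡35, 115^8≡82, 115^16≡120, 115^32≡49 (mod 127).
115^32 = 115^(32) ≡ 49 (mod 127).
Check: 49² = 2401 ≡ 115 (mod 127). The two roots are 49 and 78.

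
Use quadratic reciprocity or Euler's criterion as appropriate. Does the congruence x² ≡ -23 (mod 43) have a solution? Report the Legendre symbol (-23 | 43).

-1

First reduce: -23 ≡ 20 (mod 43).
Pull out 2^2: since 43 ≡ 3 (mod 8), (2/43) = -1, so (2/43)^2 = +1.
Reciprocity: 5 ≡ 1 and 43 ≡ 3 (mod 4), so (5/43) = +(43/5).
Reduce top mod 5: now compute (3/5).
Reciprocity: 3 ≡ 3 and 5 ≡ 1 (mod 4), so (3/5) = +(5/3).
Reduce top mod 3: now compute (2/3).
Pull out 2: since 3 ≡ 3 (mod 8), (2/3) = -1.
Reached (1/3) = 1. Collecting the sign flips along the way, the symbol is -1.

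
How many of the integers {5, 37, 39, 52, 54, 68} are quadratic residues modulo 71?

(5/71) = +1 → QR.
(37/71) = +1 → QR.
(39/71) = -1 → non-residue.
(52/71) = -1 → non-residue.
(54/71) = +1 → QR.
(68/71) = -1 → non-residue.
Total quadratic residues among the 6: 3.

3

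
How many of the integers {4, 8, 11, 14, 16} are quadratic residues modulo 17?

(4/17) = +1 → QR.
(8/17) = +1 → QR.
(11/17) = -1 → non-residue.
(14/17) = -1 → non-residue.
(16/17) = +1 → QR.
Total quadratic residues among the 5: 3.

3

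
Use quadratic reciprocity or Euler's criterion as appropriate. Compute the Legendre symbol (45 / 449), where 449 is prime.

Reciprocity: 45 ≡ 1 and 449 ≡ 1 (mod 4), so (45/449) = +(449/45).
Reduce top mod 45: now compute (44/45).
Pull out 2^2: since 45 ≡ 5 (mod 8), (2/45) = -1, so (2/45)^2 = +1.
Reciprocity: 11 ≡ 3 and 45 ≡ 1 (mod 4), so (11/45) = +(45/11).
Reduce top mod 11: now compute (1/11).
Reached (1/11) = 1. Collecting the sign flips along the way, the symbol is +1.

1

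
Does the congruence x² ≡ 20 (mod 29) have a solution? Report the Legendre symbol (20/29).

Pull out 2^2: since 29 ≡ 5 (mod 8), (2/29) = -1, so (2/29)^2 = +1.
Reciprocity: 5 ≡ 1 and 29 ≡ 1 (mod 4), so (5/29) = +(29/5).
Reduce top mod 5: now compute (4/5).
Pull out 2^2: since 5 ≡ 5 (mod 8), (2/5) = -1, so (2/5)^2 = +1.
Reached (1/5) = 1. Collecting the sign flips along the way, the symbol is +1.

1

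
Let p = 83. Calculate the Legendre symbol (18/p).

-1

Euler's criterion: (18/83) ≡ 18^41 (mod 83).
18^2 ≡ 75 (mod 83)
18^4 ≡ 64 (mod 83)
18^8 ≡ 29 (mod 83)
18^16 ≡ 11 (mod 83)
18^32 ≡ 38 (mod 83)
18^41 = 18^(32+8+1) ≡ 82 (mod 83).
Result is 82 ≡ −1, so (18/83) = −1.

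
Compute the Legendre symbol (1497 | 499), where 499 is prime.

First reduce: 1497 ≡ 0 (mod 499).
Top reduces to 0: gcd > 1, so the symbol is 0.

0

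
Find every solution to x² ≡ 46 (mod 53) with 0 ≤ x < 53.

24, 29

53 ≡ 1 (mod 4), so we find a root by search.
Trying successive values, 24² = 576 ≡ 46 (mod 53). The other root is 53 − 24 = 29.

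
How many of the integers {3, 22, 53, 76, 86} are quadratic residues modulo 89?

(3/89) = -1 → non-residue.
(22/89) = +1 → QR.
(53/89) = +1 → QR.
(76/89) = -1 → non-residue.
(86/89) = -1 → non-residue.
Total quadratic residues among the 5: 2.

2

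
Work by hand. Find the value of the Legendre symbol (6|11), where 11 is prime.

Pull out 2: since 11 ≡ 3 (mod 8), (2/11) = -1.
Reciprocity: 3 ≡ 3 and 11 ≡ 3 (mod 4), so (3/11) = −(11/3).
Reduce top mod 3: now compute (2/3).
Pull out 2: since 3 ≡ 3 (mod 8), (2/3) = -1.
Reached (1/3) = 1. Collecting the sign flips along the way, the symbol is -1.

-1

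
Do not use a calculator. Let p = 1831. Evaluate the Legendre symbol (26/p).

-1

Pull out 2: since 1831 ≡ 7 (mod 8), (2/1831) = +1.
Reciprocity: 13 ≡ 1 and 1831 ≡ 3 (mod 4), so (13/1831) = +(1831/13).
Reduce top mod 13: now compute (11/13).
Reciprocity: 11 ≡ 3 and 13 ≡ 1 (mod 4), so (11/13) = +(13/11).
Reduce top mod 11: now compute (2/11).
Pull out 2: since 11 ≡ 3 (mod 8), (2/11) = -1.
Reached (1/11) = 1. Collecting the sign flips along the way, the symbol is -1.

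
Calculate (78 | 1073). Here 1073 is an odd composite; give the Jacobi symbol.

1

Pull out 2: since 1073 ≡ 1 (mod 8), (2/1073) = +1.
Reciprocity: 39 ≡ 3 and 1073 ≡ 1 (mod 4), so (39/1073) = +(1073/39).
Reduce top mod 39: now compute (20/39).
Pull out 2^2: since 39 ≡ 7 (mod 8), (2/39) = +1, so (2/39)^2 = +1.
Reciprocity: 5 ≡ 1 and 39 ≡ 3 (mod 4), so (5/39) = +(39/5).
Reduce top mod 5: now compute (4/5).
Pull out 2^2: since 5 ≡ 5 (mod 8), (2/5) = -1, so (2/5)^2 = +1.
Reached (1/5) = 1. Collecting the sign flips along the way, the symbol is +1.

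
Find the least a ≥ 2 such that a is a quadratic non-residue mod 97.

(2/97) = +1, so 2 is a residue.
(3/97) = +1, so 3 is a residue.
(4/97) = +1, so 4 is a residue.
(5/97) = −1, so 5 is the smallest positive non-residue mod 97.

5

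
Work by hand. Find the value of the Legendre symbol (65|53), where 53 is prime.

First reduce: 65 ≡ 12 (mod 53).
Pull out 2^2: since 53 ≡ 5 (mod 8), (2/53) = -1, so (2/53)^2 = +1.
Reciprocity: 3 ≡ 3 and 53 ≡ 1 (mod 4), so (3/53) = +(53/3).
Reduce top mod 3: now compute (2/3).
Pull out 2: since 3 ≡ 3 (mod 8), (2/3) = -1.
Reached (1/3) = 1. Collecting the sign flips along the way, the symbol is -1.

-1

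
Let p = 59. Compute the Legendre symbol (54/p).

-1

Pull out 2: since 59 ≡ 3 (mod 8), (2/59) = -1.
Reciprocity: 27 ≡ 3 and 59 ≡ 3 (mod 4), so (27/59) = −(59/27).
Reduce top mod 27: now compute (5/27).
Reciprocity: 5 ≡ 1 and 27 ≡ 3 (mod 4), so (5/27) = +(27/5).
Reduce top mod 5: now compute (2/5).
Pull out 2: since 5 ≡ 5 (mod 8), (2/5) = -1.
Reached (1/5) = 1. Collecting the sign flips along the way, the symbol is -1.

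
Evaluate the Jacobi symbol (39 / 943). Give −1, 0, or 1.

1

Reciprocity: 39 ≡ 3 and 943 ≡ 3 (mod 4), so (39/943) = −(943/39).
Reduce top mod 39: now compute (7/39).
Reciprocity: 7 ≡ 3 and 39 ≡ 3 (mod 4), so (7/39) = −(39/7).
Reduce top mod 7: now compute (4/7).
Pull out 2^2: since 7 ≡ 7 (mod 8), (2/7) = +1, so (2/7)^2 = +1.
Reached (1/7) = 1. Collecting the sign flips along the way, the symbol is +1.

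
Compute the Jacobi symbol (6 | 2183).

1

Pull out 2: since 2183 ≡ 7 (mod 8), (2/2183) = +1.
Reciprocity: 3 ≡ 3 and 2183 ≡ 3 (mod 4), so (3/2183) = −(2183/3).
Reduce top mod 3: now compute (2/3).
Pull out 2: since 3 ≡ 3 (mod 8), (2/3) = -1.
Reached (1/3) = 1. Collecting the sign flips along the way, the symbol is +1.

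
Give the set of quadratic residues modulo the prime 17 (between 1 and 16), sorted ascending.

Square k = 1,…,8 (k and 17−k give the same square):
1²=1, 2²=4, 3²=9, 4²=16, 5²≡8, 6²≡2, 7²≡15, 8²≡13 (mod 17).
So the quadratic residues mod 17 are {1, 2, 4, 8, 9, 13, 15, 16}.

1, 2, 4, 8, 9, 13, 15, 16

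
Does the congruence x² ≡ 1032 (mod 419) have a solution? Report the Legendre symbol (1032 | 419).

-1

First reduce: 1032 ≡ 194 (mod 419).
Pull out 2: since 419 ≡ 3 (mod 8), (2/419) = -1.
Reciprocity: 97 ≡ 1 and 419 ≡ 3 (mod 4), so (97/419) = +(419/97).
Reduce top mod 97: now compute (31/97).
Reciprocity: 31 ≡ 3 and 97 ≡ 1 (mod 4), so (31/97) = +(97/31).
Reduce top mod 31: now compute (4/31).
Pull out 2^2: since 31 ≡ 7 (mod 8), (2/31) = +1, so (2/31)^2 = +1.
Reached (1/31) = 1. Collecting the sign flips along the way, the symbol is -1.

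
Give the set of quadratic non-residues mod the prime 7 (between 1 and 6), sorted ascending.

Square k = 1,…,3 (k and 7−k give the same square):
1²=1, 2²=4, 3²≡2 (mod 7).
The residues are {1, 2, 4}; the non-residues are the remaining 3 nonzero classes.

3 5 6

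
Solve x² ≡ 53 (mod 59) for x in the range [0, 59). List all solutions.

17, 42

Since 59 ≡ 3 (mod 4), a square root of 53 is 53^((59+1)/4) = 53^15 mod 59.
Repeated squaring: 53^2≡36, 53^4≡57, 53^8≡4 (mod 59).
53^15 = 53^(8+4+2+1) ≡ 17 (mod 59).
Check: 17² = 289 ≡ 53 (mod 59). The two roots are 17 and 42.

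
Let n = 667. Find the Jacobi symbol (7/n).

-1

Reciprocity: 7 ≡ 3 and 667 ≡ 3 (mod 4), so (7/667) = −(667/7).
Reduce top mod 7: now compute (2/7).
Pull out 2: since 7 ≡ 7 (mod 8), (2/7) = +1.
Reached (1/7) = 1. Collecting the sign flips along the way, the symbol is -1.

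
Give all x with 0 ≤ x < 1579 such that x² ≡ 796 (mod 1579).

745, 834

Since 1579 ≡ 3 (mod 4), a square root of 796 is 796^((1579+1)/4) = 796^395 mod 1579.
Repeated squaring: 796^2≡437, 796^4≡1489, 796^8≡205, 796^16≡971, 796^32≡178, 796^64≡104, 796^128≡1342, 796^256≡904 (mod 1579).
796^395 = 796^(256+128+8+2+1) ≡ 834 (mod 1579).
Check: 834² = 695556 ≡ 796 (mod 1579). The two roots are 745 and 834.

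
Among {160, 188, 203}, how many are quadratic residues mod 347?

(160/347) = +1 → QR.
(188/347) = -1 → non-residue.
(203/347) = -1 → non-residue.
Total quadratic residues among the 3: 1.

1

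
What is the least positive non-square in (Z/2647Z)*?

3

(2/2647) = +1, so 2 is a residue.
(3/2647) = −1, so 3 is the smallest positive non-residue mod 2647.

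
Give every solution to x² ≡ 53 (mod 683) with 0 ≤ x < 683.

Since 683 ≡ 3 (mod 4), a square root of 53 is 53^((683+1)/4) = 53^171 mod 683.
Repeated squaring: 53^2≡77, 53^4≡465, 53^8≡397, 53^16≡519, 53^32≡259, 53^64≡147, 53^128≡436 (mod 683).
53^171 = 53^(128+32+8+2+1) ≡ 108 (mod 683).
Check: 108² = 11664 ≡ 53 (mod 683). The two roots are 108 and 575.

108, 575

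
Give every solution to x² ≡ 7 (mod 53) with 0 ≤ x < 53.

53 ≡ 1 (mod 4), so we find a root by search.
Trying successive values, 22² = 484 ≡ 7 (mod 53). The other root is 53 − 22 = 31.

22, 31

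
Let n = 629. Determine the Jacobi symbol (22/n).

Pull out 2: since 629 ≡ 5 (mod 8), (2/629) = -1.
Reciprocity: 11 ≡ 3 and 629 ≡ 1 (mod 4), so (11/629) = +(629/11).
Reduce top mod 11: now compute (2/11).
Pull out 2: since 11 ≡ 3 (mod 8), (2/11) = -1.
Reached (1/11) = 1. Collecting the sign flips along the way, the symbol is +1.

1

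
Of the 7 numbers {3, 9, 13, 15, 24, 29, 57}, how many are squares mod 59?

(3/59) = +1 → QR.
(9/59) = +1 → QR.
(13/59) = -1 → non-residue.
(15/59) = +1 → QR.
(24/59) = -1 → non-residue.
(29/59) = +1 → QR.
(57/59) = +1 → QR.
Total quadratic residues among the 7: 5.

5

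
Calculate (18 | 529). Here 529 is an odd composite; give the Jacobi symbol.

Pull out 2: since 529 ≡ 1 (mod 8), (2/529) = +1.
Reciprocity: 9 ≡ 1 and 529 ≡ 1 (mod 4), so (9/529) = +(529/9).
Reduce top mod 9: now compute (7/9).
Reciprocity: 7 ≡ 3 and 9 ≡ 1 (mod 4), so (7/9) = +(9/7).
Reduce top mod 7: now compute (2/7).
Pull out 2: since 7 ≡ 7 (mod 8), (2/7) = +1.
Reached (1/7) = 1. Collecting the sign flips along the way, the symbol is +1.

1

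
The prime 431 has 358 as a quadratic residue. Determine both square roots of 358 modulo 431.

97, 334

Since 431 ≡ 3 (mod 4), a square root of 358 is 358^((431+1)/4) = 358^108 mod 431.
Repeated squaring: 358^2≡157, 358^4≡82, 358^8≡259, 358^16≡276, 358^32≡320, 358^64≡253 (mod 431).
358^108 = 358^(64+32+8+4) ≡ 97 (mod 431).
Check: 97² = 9409 ≡ 358 (mod 431). The two roots are 97 and 334.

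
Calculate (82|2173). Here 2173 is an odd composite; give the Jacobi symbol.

Pull out 2: since 2173 ≡ 5 (mod 8), (2/2173) = -1.
Reciprocity: 41 ≡ 1 and 2173 ≡ 1 (mod 4), so (41/2173) = +(2173/41).
Reduce top mod 41: now compute (0/41).
Top reduces to 0: gcd > 1, so the symbol is 0.

0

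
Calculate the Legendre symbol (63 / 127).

-1

Euler's criterion: (63/127) ≡ 63^63 (mod 127).
63^2 ≡ 32 (mod 127)
63^4 ≡ 8 (mod 127)
63^8 ≡ 64 (mod 127)
63^16 ≡ 32 (mod 127)
63^32 ≡ 8 (mod 127)
63^63 = 63^(32+16+8+4+2+1) ≡ 126 (mod 127).
Result is 126 ≡ −1, so (63/127) = −1.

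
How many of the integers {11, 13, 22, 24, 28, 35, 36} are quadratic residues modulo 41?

(11/41) = -1 → non-residue.
(13/41) = -1 → non-residue.
(22/41) = -1 → non-residue.
(24/41) = -1 → non-residue.
(28/41) = -1 → non-residue.
(35/41) = -1 → non-residue.
(36/41) = +1 → QR.
Total quadratic residues among the 7: 1.

1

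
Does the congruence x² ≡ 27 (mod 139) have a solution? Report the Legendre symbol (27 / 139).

Reciprocity: 27 ≡ 3 and 139 ≡ 3 (mod 4), so (27/139) = −(139/27).
Reduce top mod 27: now compute (4/27).
Pull out 2^2: since 27 ≡ 3 (mod 8), (2/27) = -1, so (2/27)^2 = +1.
Reached (1/27) = 1. Collecting the sign flips along the way, the symbol is -1.

-1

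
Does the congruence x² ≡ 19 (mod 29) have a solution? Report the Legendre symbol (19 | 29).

Reciprocity: 19 ≡ 3 and 29 ≡ 1 (mod 4), so (19/29) = +(29/19).
Reduce top mod 19: now compute (10/19).
Pull out 2: since 19 ≡ 3 (mod 8), (2/19) = -1.
Reciprocity: 5 ≡ 1 and 19 ≡ 3 (mod 4), so (5/19) = +(19/5).
Reduce top mod 5: now compute (4/5).
Pull out 2^2: since 5 ≡ 5 (mod 8), (2/5) = -1, so (2/5)^2 = +1.
Reached (1/5) = 1. Collecting the sign flips along the way, the symbol is -1.

-1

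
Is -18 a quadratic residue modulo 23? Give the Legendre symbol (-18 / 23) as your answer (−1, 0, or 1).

First reduce: -18 ≡ 5 (mod 23).
Reciprocity: 5 ≡ 1 and 23 ≡ 3 (mod 4), so (5/23) = +(23/5).
Reduce top mod 5: now compute (3/5).
Reciprocity: 3 ≡ 3 and 5 ≡ 1 (mod 4), so (3/5) = +(5/3).
Reduce top mod 3: now compute (2/3).
Pull out 2: since 3 ≡ 3 (mod 8), (2/3) = -1.
Reached (1/3) = 1. Collecting the sign flips along the way, the symbol is -1.

-1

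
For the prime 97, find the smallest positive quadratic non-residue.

5

(2/97) = +1, so 2 is a residue.
(3/97) = +1, so 3 is a residue.
(4/97) = +1, so 4 is a residue.
(5/97) = −1, so 5 is the smallest positive non-residue mod 97.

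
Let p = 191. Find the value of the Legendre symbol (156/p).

1

Pull out 2^2: since 191 ≡ 7 (mod 8), (2/191) = +1, so (2/191)^2 = +1.
Reciprocity: 39 ≡ 3 and 191 ≡ 3 (mod 4), so (39/191) = −(191/39).
Reduce top mod 39: now compute (35/39).
Reciprocity: 35 ≡ 3 and 39 ≡ 3 (mod 4), so (35/39) = −(39/35).
Reduce top mod 35: now compute (4/35).
Pull out 2^2: since 35 ≡ 3 (mod 8), (2/35) = -1, so (2/35)^2 = +1.
Reached (1/35) = 1. Collecting the sign flips along the way, the symbol is +1.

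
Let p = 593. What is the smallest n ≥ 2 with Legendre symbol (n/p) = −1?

3

(2/593) = +1, so 2 is a residue.
(3/593) = −1, so 3 is the smallest positive non-residue mod 593.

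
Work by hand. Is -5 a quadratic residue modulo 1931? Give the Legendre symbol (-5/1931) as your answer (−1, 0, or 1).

-1

First reduce: -5 ≡ 1926 (mod 1931).
Pull out 2: since 1931 ≡ 3 (mod 8), (2/1931) = -1.
Reciprocity: 963 ≡ 3 and 1931 ≡ 3 (mod 4), so (963/1931) = −(1931/963).
Reduce top mod 963: now compute (5/963).
Reciprocity: 5 ≡ 1 and 963 ≡ 3 (mod 4), so (5/963) = +(963/5).
Reduce top mod 5: now compute (3/5).
Reciprocity: 3 ≡ 3 and 5 ≡ 1 (mod 4), so (3/5) = +(5/3).
Reduce top mod 3: now compute (2/3).
Pull out 2: since 3 ≡ 3 (mod 8), (2/3) = -1.
Reached (1/3) = 1. Collecting the sign flips along the way, the symbol is -1.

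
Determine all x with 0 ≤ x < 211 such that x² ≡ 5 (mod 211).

65, 146

Since 211 ≡ 3 (mod 4), a square root of 5 is 5^((211+1)/4) = 5^53 mod 211.
Repeated squaring: 5^2≡25, 5^4≡203, 5^8≡64, 5^16≡87, 5^32≡184 (mod 211).
5^53 = 5^(32+16+4+1) ≡ 65 (mod 211).
Check: 65² = 4225 ≡ 5 (mod 211). The two roots are 65 and 146.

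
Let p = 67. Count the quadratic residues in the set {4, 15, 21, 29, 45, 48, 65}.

5

(4/67) = +1 → QR.
(15/67) = +1 → QR.
(21/67) = +1 → QR.
(29/67) = +1 → QR.
(45/67) = -1 → non-residue.
(48/67) = -1 → non-residue.
(65/67) = +1 → QR.
Total quadratic residues among the 7: 5.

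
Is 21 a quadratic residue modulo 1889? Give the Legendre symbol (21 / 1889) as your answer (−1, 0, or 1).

1

Reciprocity: 21 ≡ 1 and 1889 ≡ 1 (mod 4), so (21/1889) = +(1889/21).
Reduce top mod 21: now compute (20/21).
Pull out 2^2: since 21 ≡ 5 (mod 8), (2/21) = -1, so (2/21)^2 = +1.
Reciprocity: 5 ≡ 1 and 21 ≡ 1 (mod 4), so (5/21) = +(21/5).
Reduce top mod 5: now compute (1/5).
Reached (1/5) = 1. Collecting the sign flips along the way, the symbol is +1.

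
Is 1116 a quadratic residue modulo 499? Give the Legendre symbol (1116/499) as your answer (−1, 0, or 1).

Euler's criterion: (1116/499) ≡ 118^249 (mod 499).
118^2 ≡ 451 (mod 499)
118^4 ≡ 308 (mod 499)
118^8 ≡ 54 (mod 499)
118^16 ≡ 421 (mod 499)
118^32 ≡ 96 (mod 499)
118^64 ≡ 234 (mod 499)
118^128 ≡ 365 (mod 499)
118^249 = 118^(128+64+32+16+8+1) ≡ 1 (mod 499).
Result is 1, so (1116/499) = 1.

1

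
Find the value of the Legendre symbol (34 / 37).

1

Pull out 2: since 37 ≡ 5 (mod 8), (2/37) = -1.
Reciprocity: 17 ≡ 1 and 37 ≡ 1 (mod 4), so (17/37) = +(37/17).
Reduce top mod 17: now compute (3/17).
Reciprocity: 3 ≡ 3 and 17 ≡ 1 (mod 4), so (3/17) = +(17/3).
Reduce top mod 3: now compute (2/3).
Pull out 2: since 3 ≡ 3 (mod 8), (2/3) = -1.
Reached (1/3) = 1. Collecting the sign flips along the way, the symbol is +1.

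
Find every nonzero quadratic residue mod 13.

1,3,4,9,10,12

Square k = 1,…,6 (k and 13−k give the same square):
1²=1, 2²=4, 3²=9, 4²≡3, 5²≡12, 6²≡10 (mod 13).
So the quadratic residues mod 13 are {1, 3, 4, 9, 10, 12}.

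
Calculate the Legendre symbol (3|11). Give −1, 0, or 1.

Reciprocity: 3 ≡ 3 and 11 ≡ 3 (mod 4), so (3/11) = −(11/3).
Reduce top mod 3: now compute (2/3).
Pull out 2: since 3 ≡ 3 (mod 8), (2/3) = -1.
Reached (1/3) = 1. Collecting the sign flips along the way, the symbol is +1.

1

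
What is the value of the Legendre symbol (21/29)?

-1

Reciprocity: 21 ≡ 1 and 29 ≡ 1 (mod 4), so (21/29) = +(29/21).
Reduce top mod 21: now compute (8/21).
Pull out 2^3: since 21 ≡ 5 (mod 8), (2/21) = -1, so (2/21)^3 = -1.
Reached (1/21) = 1. Collecting the sign flips along the way, the symbol is -1.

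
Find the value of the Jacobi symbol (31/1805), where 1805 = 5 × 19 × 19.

1

Reciprocity: 31 ≡ 3 and 1805 ≡ 1 (mod 4), so (31/1805) = +(1805/31).
Reduce top mod 31: now compute (7/31).
Reciprocity: 7 ≡ 3 and 31 ≡ 3 (mod 4), so (7/31) = −(31/7).
Reduce top mod 7: now compute (3/7).
Reciprocity: 3 ≡ 3 and 7 ≡ 3 (mod 4), so (3/7) = −(7/3).
Reduce top mod 3: now compute (1/3).
Reached (1/3) = 1. Collecting the sign flips along the way, the symbol is +1.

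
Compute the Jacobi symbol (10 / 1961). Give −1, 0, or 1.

1

Pull out 2: since 1961 ≡ 1 (mod 8), (2/1961) = +1.
Reciprocity: 5 ≡ 1 and 1961 ≡ 1 (mod 4), so (5/1961) = +(1961/5).
Reduce top mod 5: now compute (1/5).
Reached (1/5) = 1. Collecting the sign flips along the way, the symbol is +1.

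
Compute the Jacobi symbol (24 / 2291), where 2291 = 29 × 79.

-1

Pull out 2^3: since 2291 ≡ 3 (mod 8), (2/2291) = -1, so (2/2291)^3 = -1.
Reciprocity: 3 ≡ 3 and 2291 ≡ 3 (mod 4), so (3/2291) = −(2291/3).
Reduce top mod 3: now compute (2/3).
Pull out 2: since 3 ≡ 3 (mod 8), (2/3) = -1.
Reached (1/3) = 1. Collecting the sign flips along the way, the symbol is -1.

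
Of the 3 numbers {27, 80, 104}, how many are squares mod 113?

1

(27/113) = -1 → non-residue.
(80/113) = -1 → non-residue.
(104/113) = +1 → QR.
Total quadratic residues among the 3: 1.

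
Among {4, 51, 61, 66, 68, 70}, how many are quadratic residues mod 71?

1

(4/71) = +1 → QR.
(51/71) = -1 → non-residue.
(61/71) = -1 → non-residue.
(66/71) = -1 → non-residue.
(68/71) = -1 → non-residue.
(70/71) = -1 → non-residue.
Total quadratic residues among the 6: 1.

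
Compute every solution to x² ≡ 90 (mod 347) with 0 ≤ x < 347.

Since 347 ≡ 3 (mod 4), a square root of 90 is 90^((347+1)/4) = 90^87 mod 347.
Repeated squaring: 90^2≡119, 90^4≡281, 90^8≡192, 90^16≡82, 90^32≡131, 90^64≡158 (mod 347).
90^87 = 90^(64+16+4+2+1) ≡ 319 (mod 347).
Check: 319² = 101761 ≡ 90 (mod 347). The two roots are 28 and 319.

28, 319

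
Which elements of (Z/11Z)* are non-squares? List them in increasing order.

2 6 7 8 10

Square k = 1,…,5 (k and 11−k give the same square):
1²=1, 2²=4, 3²=9, 4²≡5, 5²≡3 (mod 11).
The residues are {1, 3, 4, 5, 9}; the non-residues are the remaining 5 nonzero classes.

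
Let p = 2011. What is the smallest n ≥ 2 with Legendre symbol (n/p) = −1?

(2/2011) = −1, so 2 is the smallest positive non-residue mod 2011.

2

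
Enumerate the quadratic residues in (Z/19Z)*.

1 4 5 6 7 9 11 16 17

Square k = 1,…,9 (k and 19−k give the same square):
1²=1, 2²=4, 3²=9, 4²=16, 5²≡6, 6²≡17, 7²≡11, 8²≡7, 9²≡5 (mod 19).
So the quadratic residues mod 19 are {1, 4, 5, 6, 7, 9, 11, 16, 17}.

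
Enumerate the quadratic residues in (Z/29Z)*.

1,4,5,6,7,9,13,16,20,22,23,24,25,28

Square k = 1,…,14 (k and 29−k give the same square):
1²=1, 2²=4, 3²=9, 4²=16, 5²=25, 6²≡7, 7²≡20, 8²≡6, 9²≡23, 10²≡13, 11²≡5, 12²≡28, 13²≡24, 14²≡22 (mod 29).
So the quadratic residues mod 29 are {1, 4, 5, 6, 7, 9, 13, 16, 20, 22, 23, 24, 25, 28}.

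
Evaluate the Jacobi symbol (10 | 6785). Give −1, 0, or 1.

Pull out 2: since 6785 ≡ 1 (mod 8), (2/6785) = +1.
Reciprocity: 5 ≡ 1 and 6785 ≡ 1 (mod 4), so (5/6785) = +(6785/5).
Reduce top mod 5: now compute (0/5).
Top reduces to 0: gcd > 1, so the symbol is 0.

0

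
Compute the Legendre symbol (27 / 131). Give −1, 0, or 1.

1

Reciprocity: 27 ≡ 3 and 131 ≡ 3 (mod 4), so (27/131) = −(131/27).
Reduce top mod 27: now compute (23/27).
Reciprocity: 23 ≡ 3 and 27 ≡ 3 (mod 4), so (23/27) = −(27/23).
Reduce top mod 23: now compute (4/23).
Pull out 2^2: since 23 ≡ 7 (mod 8), (2/23) = +1, so (2/23)^2 = +1.
Reached (1/23) = 1. Collecting the sign flips along the way, the symbol is +1.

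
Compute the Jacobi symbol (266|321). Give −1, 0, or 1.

Pull out 2: since 321 ≡ 1 (mod 8), (2/321) = +1.
Reciprocity: 133 ≡ 1 and 321 ≡ 1 (mod 4), so (133/321) = +(321/133).
Reduce top mod 133: now compute (55/133).
Reciprocity: 55 ≡ 3 and 133 ≡ 1 (mod 4), so (55/133) = +(133/55).
Reduce top mod 55: now compute (23/55).
Reciprocity: 23 ≡ 3 and 55 ≡ 3 (mod 4), so (23/55) = −(55/23).
Reduce top mod 23: now compute (9/23).
Reciprocity: 9 ≡ 1 and 23 ≡ 3 (mod 4), so (9/23) = +(23/9).
Reduce top mod 9: now compute (5/9).
Reciprocity: 5 ≡ 1 and 9 ≡ 1 (mod 4), so (5/9) = +(9/5).
Reduce top mod 5: now compute (4/5).
Pull out 2^2: since 5 ≡ 5 (mod 8), (2/5) = -1, so (2/5)^2 = +1.
Reached (1/5) = 1. Collecting the sign flips along the way, the symbol is -1.

-1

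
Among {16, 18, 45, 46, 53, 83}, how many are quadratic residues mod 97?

3

(16/97) = +1 → QR.
(18/97) = +1 → QR.
(45/97) = -1 → non-residue.
(46/97) = -1 → non-residue.
(53/97) = +1 → QR.
(83/97) = -1 → non-residue.
Total quadratic residues among the 6: 3.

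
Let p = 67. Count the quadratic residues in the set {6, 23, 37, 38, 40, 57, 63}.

4

(6/67) = +1 → QR.
(23/67) = +1 → QR.
(37/67) = +1 → QR.
(38/67) = -1 → non-residue.
(40/67) = +1 → QR.
(57/67) = -1 → non-residue.
(63/67) = -1 → non-residue.
Total quadratic residues among the 7: 4.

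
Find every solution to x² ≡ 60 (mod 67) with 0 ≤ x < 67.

Since 67 ≡ 3 (mod 4), a square root of 60 is 60^((67+1)/4) = 60^17 mod 67.
Repeated squaring: 60^2≡49, 60^4≡56, 60^8≡54, 60^16≡35 (mod 67).
60^17 = 60^(16+1) ≡ 23 (mod 67).
Check: 23² = 529 ≡ 60 (mod 67). The two roots are 23 and 44.

23, 44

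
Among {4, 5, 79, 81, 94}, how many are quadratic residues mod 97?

4

(4/97) = +1 → QR.
(5/97) = -1 → non-residue.
(79/97) = +1 → QR.
(81/97) = +1 → QR.
(94/97) = +1 → QR.
Total quadratic residues among the 5: 4.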